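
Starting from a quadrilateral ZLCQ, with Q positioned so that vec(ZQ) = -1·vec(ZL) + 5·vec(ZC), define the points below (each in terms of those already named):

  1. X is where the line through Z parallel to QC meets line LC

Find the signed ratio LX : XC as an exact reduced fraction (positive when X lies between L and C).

Assign Z = (0, 0), L = (1, 0), C = (0, 1), Q = (-1, 5) — the answer is frame-independent, so this choice is without loss of generality.
1. X is where the line through Z parallel to QC meets line LC ⇒ X = (-1/3, 4/3)
X = L + t·(C−L) with t = 4/3, so LX:XC = t:(1−t) = 4/3:-1/3

LX:XC = -4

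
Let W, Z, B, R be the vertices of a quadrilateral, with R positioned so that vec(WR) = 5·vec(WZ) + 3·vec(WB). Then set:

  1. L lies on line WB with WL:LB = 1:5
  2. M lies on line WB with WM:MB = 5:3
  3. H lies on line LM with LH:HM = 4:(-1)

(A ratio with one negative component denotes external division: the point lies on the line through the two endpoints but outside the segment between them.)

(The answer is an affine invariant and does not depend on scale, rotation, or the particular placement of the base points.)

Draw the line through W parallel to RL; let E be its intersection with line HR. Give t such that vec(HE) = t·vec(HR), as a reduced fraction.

t = 14/11

Work in coordinates with W = (0, 0), Z = (1, 0), B = (0, 1), R = (5, 3).
1. L lies on line WB with WL:LB = 1:5 ⇒ L = (0, 1/6)
2. M lies on line WB with WM:MB = 5:3 ⇒ M = (0, 5/8)
3. H lies on line LM with LH:HM = 4:(-1) ⇒ H = (0, 7/9)
through W parallel to RL: direction (-5, -17/6); meets HR at E = (70/11, 119/33)
E = H + t·(R−H) with t = 14/11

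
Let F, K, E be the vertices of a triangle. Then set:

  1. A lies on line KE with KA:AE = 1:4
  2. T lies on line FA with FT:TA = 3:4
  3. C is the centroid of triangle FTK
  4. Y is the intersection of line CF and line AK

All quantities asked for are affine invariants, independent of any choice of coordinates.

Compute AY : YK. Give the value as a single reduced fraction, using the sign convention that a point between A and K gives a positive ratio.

AY:YK = 7/3

Work in coordinates with F = (0, 0), K = (1, 0), E = (0, 1).
1. A lies on line KE with KA:AE = 1:4 ⇒ A = (4/5, 1/5)
2. T lies on line FA with FT:TA = 3:4 ⇒ T = (12/35, 3/35)
3. C is the centroid of triangle FTK ⇒ C = (47/105, 1/35)
4. Y is the intersection of line CF and line AK ⇒ Y = (47/50, 3/50)
Y = A + t·(K−A) with t = 7/10, so AY:YK = t:(1−t) = 7/10:3/10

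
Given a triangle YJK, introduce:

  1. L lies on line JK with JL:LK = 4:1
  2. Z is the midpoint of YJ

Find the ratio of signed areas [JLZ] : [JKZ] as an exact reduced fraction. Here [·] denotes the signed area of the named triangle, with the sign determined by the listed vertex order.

[JLZ]:[JKZ] = 4/5

Set Y = (0, 0), J = (1, 0), K = (0, 1); any affine frame gives the same invariant.
1. L lies on line JK with JL:LK = 4:1 ⇒ L = (1/5, 4/5)
2. Z is the midpoint of YJ ⇒ Z = (1/2, 0)
2·[JLZ] = 2/5, 2·[JKZ] = 1/2
[JLZ]:[JKZ] = 2/5:1/2 = 4/5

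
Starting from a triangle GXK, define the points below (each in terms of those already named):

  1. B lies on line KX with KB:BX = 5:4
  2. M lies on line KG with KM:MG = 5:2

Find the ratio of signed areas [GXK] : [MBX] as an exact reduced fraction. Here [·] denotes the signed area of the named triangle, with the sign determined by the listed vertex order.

Assign G = (0, 0), X = (1, 0), K = (0, 1) — the answer is frame-independent, so this choice is without loss of generality.
1. B lies on line KX with KB:BX = 5:4 ⇒ B = (5/9, 4/9)
2. M lies on line KG with KM:MG = 5:2 ⇒ M = (0, 2/7)
2·[GXK] = 1, 2·[MBX] = -20/63
[GXK]:[MBX] = 1:-20/63 = -63/20

[GXK]:[MBX] = -63/20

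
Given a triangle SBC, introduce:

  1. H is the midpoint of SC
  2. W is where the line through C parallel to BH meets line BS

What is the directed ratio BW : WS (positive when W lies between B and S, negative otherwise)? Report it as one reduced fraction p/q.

Assign S = (0, 0), B = (1, 0), C = (0, 1) — the answer is frame-independent, so this choice is without loss of generality.
1. H is the midpoint of SC ⇒ H = (0, 1/2)
2. W is where the line through C parallel to BH meets line BS ⇒ W = (2, 0)
W = B + t·(S−B) with t = -1, so BW:WS = t:(1−t) = -1:2

BW:WS = -1/2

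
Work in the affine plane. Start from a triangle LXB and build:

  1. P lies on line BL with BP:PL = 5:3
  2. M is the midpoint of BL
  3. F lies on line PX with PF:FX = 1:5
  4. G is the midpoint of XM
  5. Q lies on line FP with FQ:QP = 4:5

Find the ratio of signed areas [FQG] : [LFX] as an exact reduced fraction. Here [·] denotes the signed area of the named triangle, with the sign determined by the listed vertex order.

[FQG]:[LFX] = 2/135

Choose coordinates L = (0, 0), X = (1, 0), B = (0, 1).
1. P lies on line BL with BP:PL = 5:3 ⇒ P = (0, 3/8)
2. M is the midpoint of BL ⇒ M = (0, 1/2)
3. F lies on line PX with PF:FX = 1:5 ⇒ F = (1/6, 5/16)
4. G is the midpoint of XM ⇒ G = (1/2, 1/4)
5. Q lies on line FP with FQ:QP = 4:5 ⇒ Q = (5/54, 49/144)
2·[FQG] = -1/216, 2·[LFX] = -5/16
[FQG]:[LFX] = -1/216:-5/16 = 2/135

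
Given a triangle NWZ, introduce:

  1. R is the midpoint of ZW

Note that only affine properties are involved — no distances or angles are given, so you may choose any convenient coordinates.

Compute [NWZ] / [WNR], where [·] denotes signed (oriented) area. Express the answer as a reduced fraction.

[NWZ]:[WNR] = -2

Set N = (0, 0), W = (1, 0), Z = (0, 1); any affine frame gives the same invariant.
1. R is the midpoint of ZW ⇒ R = (1/2, 1/2)
2·[NWZ] = 1, 2·[WNR] = -1/2
[NWZ]:[WNR] = 1:-1/2 = -2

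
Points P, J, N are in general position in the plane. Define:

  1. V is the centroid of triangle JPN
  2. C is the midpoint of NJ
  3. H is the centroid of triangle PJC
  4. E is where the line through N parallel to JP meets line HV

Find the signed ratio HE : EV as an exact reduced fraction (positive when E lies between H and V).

Set P = (0, 0), J = (1, 0), N = (0, 1); any affine frame gives the same invariant.
1. V is the centroid of triangle JPN ⇒ V = (1/3, 1/3)
2. C is the midpoint of NJ ⇒ C = (1/2, 1/2)
3. H is the centroid of triangle PJC ⇒ H = (1/2, 1/6)
4. E is where the line through N parallel to JP meets line HV ⇒ E = (-1/3, 1)
E = H + t·(V−H) with t = 5, so HE:EV = t:(1−t) = 5:-4

HE:EV = -5/4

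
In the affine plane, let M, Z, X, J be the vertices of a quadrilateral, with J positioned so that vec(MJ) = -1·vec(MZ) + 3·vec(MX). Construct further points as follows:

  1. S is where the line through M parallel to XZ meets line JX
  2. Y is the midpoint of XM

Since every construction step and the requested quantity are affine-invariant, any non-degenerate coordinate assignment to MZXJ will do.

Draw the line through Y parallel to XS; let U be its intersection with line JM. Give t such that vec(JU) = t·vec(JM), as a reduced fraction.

t = 1/2

Choose coordinates M = (0, 0), Z = (1, 0), X = (0, 1), J = (-1, 3).
1. S is where the line through M parallel to XZ meets line JX ⇒ S = (1, -1)
2. Y is the midpoint of XM ⇒ Y = (0, 1/2)
through Y parallel to XS: direction (1, -2); meets JM at U = (-1/2, 3/2)
U = J + t·(M−J) with t = 1/2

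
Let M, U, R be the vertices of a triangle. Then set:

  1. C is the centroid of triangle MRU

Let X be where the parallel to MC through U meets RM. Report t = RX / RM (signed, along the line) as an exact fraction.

t = 2

Assign M = (0, 0), U = (1, 0), R = (0, 1) — the answer is frame-independent, so this choice is without loss of generality.
1. C is the centroid of triangle MRU ⇒ C = (1/3, 1/3)
through U parallel to MC: direction (1/3, 1/3); meets RM at X = (0, -1)
X = R + t·(M−R) with t = 2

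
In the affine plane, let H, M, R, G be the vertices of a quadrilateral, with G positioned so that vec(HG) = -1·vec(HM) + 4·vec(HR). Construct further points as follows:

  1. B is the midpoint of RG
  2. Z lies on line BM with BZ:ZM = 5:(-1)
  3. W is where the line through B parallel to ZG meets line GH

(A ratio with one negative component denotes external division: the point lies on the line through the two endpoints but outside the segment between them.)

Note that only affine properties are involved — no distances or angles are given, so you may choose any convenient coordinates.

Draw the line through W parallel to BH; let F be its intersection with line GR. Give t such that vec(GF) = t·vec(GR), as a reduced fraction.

Assign H = (0, 0), M = (1, 0), R = (0, 1), G = (-1, 4) — the answer is frame-independent, so this choice is without loss of generality.
1. B is the midpoint of RG ⇒ B = (-1/2, 5/2)
2. Z lies on line BM with BZ:ZM = 5:(-1) ⇒ Z = (11/8, -5/8)
3. W is where the line through B parallel to ZG meets line GH ⇒ W = (-29/39, 116/39)
through W parallel to BH: direction (1/2, -5/2); meets GR at F = (-34/39, 47/13)
F = G + t·(R−G) with t = 5/39

t = 5/39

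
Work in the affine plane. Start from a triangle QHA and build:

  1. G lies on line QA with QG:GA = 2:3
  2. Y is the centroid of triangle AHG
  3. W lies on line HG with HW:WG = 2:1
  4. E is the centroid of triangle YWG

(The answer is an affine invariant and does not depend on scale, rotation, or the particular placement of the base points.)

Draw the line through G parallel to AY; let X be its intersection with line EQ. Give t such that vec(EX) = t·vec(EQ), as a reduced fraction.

Work in coordinates with Q = (0, 0), H = (1, 0), A = (0, 1).
1. G lies on line QA with QG:GA = 2:3 ⇒ G = (0, 2/5)
2. Y is the centroid of triangle AHG ⇒ Y = (1/3, 7/15)
3. W lies on line HG with HW:WG = 2:1 ⇒ W = (1/3, 4/15)
4. E is the centroid of triangle YWG ⇒ E = (2/9, 17/45)
through G parallel to AY: direction (1/3, -8/15); meets EQ at X = (4/33, 34/165)
X = E + t·(Q−E) with t = 5/11

t = 5/11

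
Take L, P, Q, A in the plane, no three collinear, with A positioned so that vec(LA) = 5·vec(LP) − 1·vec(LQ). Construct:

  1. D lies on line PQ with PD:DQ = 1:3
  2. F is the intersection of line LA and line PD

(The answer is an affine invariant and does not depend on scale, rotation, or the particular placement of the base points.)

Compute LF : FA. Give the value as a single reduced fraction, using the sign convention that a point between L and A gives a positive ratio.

LF:FA = 1/3

Choose coordinates L = (0, 0), P = (1, 0), Q = (0, 1), A = (5, -1).
1. D lies on line PQ with PD:DQ = 1:3 ⇒ D = (3/4, 1/4)
2. F is the intersection of line LA and line PD ⇒ F = (5/4, -1/4)
F = L + t·(A−L) with t = 1/4, so LF:FA = t:(1−t) = 1/4:3/4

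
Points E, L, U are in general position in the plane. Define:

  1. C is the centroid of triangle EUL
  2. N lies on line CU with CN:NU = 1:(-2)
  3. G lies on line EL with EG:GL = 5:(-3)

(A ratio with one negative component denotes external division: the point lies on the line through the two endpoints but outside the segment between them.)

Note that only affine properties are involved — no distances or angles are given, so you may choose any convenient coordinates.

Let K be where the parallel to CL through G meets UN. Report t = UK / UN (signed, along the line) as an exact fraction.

t = -1/4

Assign E = (0, 0), L = (1, 0), U = (0, 1) — the answer is frame-independent, so this choice is without loss of generality.
1. C is the centroid of triangle EUL ⇒ C = (1/3, 1/3)
2. N lies on line CU with CN:NU = 1:(-2) ⇒ N = (2/3, -1/3)
3. G lies on line EL with EG:GL = 5:(-3) ⇒ G = (5/2, 0)
through G parallel to CL: direction (2/3, -1/3); meets UN at K = (-1/6, 4/3)
K = U + t·(N−U) with t = -1/4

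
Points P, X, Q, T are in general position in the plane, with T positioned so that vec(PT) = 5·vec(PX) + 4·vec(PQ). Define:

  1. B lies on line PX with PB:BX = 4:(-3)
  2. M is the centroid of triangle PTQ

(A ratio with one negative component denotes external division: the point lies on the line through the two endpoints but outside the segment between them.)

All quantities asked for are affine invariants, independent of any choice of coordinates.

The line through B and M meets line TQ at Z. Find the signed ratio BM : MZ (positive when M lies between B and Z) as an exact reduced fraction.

BM:MZ = 46/5

Work in coordinates with P = (0, 0), X = (1, 0), Q = (0, 1), T = (5, 4).
1. B lies on line PX with PB:BX = 4:(-3) ⇒ B = (4, 0)
2. M is the centroid of triangle PTQ ⇒ M = (5/3, 5/3)
line BM meets TQ at Z = (65/46, 85/46)
M = B + t·(Z−B) with t = 46/51, so BM:MZ = 46/51:5/51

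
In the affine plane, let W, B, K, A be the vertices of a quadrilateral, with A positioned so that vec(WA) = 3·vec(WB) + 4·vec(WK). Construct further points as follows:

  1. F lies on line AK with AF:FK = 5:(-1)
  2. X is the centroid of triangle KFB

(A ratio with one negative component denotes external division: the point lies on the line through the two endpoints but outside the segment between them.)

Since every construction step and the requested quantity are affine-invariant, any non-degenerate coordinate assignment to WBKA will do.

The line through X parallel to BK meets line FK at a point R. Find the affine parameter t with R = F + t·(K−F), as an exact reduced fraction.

t = 2/3

Assign W = (0, 0), B = (1, 0), K = (0, 1), A = (3, 4) — the answer is frame-independent, so this choice is without loss of generality.
1. F lies on line AK with AF:FK = 5:(-1) ⇒ F = (-3/4, 1/4)
2. X is the centroid of triangle KFB ⇒ X = (1/12, 5/12)
through X parallel to BK: direction (-1, 1); meets FK at R = (-1/4, 3/4)
R = F + t·(K−F) with t = 2/3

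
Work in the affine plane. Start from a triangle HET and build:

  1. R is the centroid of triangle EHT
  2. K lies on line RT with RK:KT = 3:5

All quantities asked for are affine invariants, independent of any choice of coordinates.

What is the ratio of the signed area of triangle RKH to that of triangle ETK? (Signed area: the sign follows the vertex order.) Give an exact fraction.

[RKH]:[ETK] = 3/5

Assign H = (0, 0), E = (1, 0), T = (0, 1) — the answer is frame-independent, so this choice is without loss of generality.
1. R is the centroid of triangle EHT ⇒ R = (1/3, 1/3)
2. K lies on line RT with RK:KT = 3:5 ⇒ K = (5/24, 7/12)
2·[RKH] = 1/8, 2·[ETK] = 5/24
[RKH]:[ETK] = 1/8:5/24 = 3/5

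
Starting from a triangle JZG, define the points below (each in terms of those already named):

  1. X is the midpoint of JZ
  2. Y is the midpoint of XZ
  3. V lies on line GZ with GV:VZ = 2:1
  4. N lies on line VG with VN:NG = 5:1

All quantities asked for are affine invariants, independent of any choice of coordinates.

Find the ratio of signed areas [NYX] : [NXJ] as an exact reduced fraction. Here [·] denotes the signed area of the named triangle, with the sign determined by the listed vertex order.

[NYX]:[NXJ] = 1/2

Choose coordinates J = (0, 0), Z = (1, 0), G = (0, 1).
1. X is the midpoint of JZ ⇒ X = (1/2, 0)
2. Y is the midpoint of XZ ⇒ Y = (3/4, 0)
3. V lies on line GZ with GV:VZ = 2:1 ⇒ V = (2/3, 1/3)
4. N lies on line VG with VN:NG = 5:1 ⇒ N = (1/9, 8/9)
2·[NYX] = -2/9, 2·[NXJ] = -4/9
[NYX]:[NXJ] = -2/9:-4/9 = 1/2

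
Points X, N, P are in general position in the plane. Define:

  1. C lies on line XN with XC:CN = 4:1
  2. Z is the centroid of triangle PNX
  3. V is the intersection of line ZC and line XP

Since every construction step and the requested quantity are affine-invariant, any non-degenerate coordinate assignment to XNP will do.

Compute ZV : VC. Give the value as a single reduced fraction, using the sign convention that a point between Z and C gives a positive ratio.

Assign X = (0, 0), N = (1, 0), P = (0, 1) — the answer is frame-independent, so this choice is without loss of generality.
1. C lies on line XN with XC:CN = 4:1 ⇒ C = (4/5, 0)
2. Z is the centroid of triangle PNX ⇒ Z = (1/3, 1/3)
3. V is the intersection of line ZC and line XP ⇒ V = (0, 4/7)
V = Z + t·(C−Z) with t = -5/7, so ZV:VC = t:(1−t) = -5/7:12/7

ZV:VC = -5/12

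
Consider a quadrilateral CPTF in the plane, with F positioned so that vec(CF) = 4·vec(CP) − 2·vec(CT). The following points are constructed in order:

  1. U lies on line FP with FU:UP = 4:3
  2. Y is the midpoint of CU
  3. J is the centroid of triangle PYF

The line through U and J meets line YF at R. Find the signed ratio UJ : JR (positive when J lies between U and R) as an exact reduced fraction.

Choose coordinates C = (0, 0), P = (1, 0), T = (0, 1), F = (4, -2).
1. U lies on line FP with FU:UP = 4:3 ⇒ U = (16/7, -6/7)
2. Y is the midpoint of CU ⇒ Y = (8/7, -3/7)
3. J is the centroid of triangle PYF ⇒ J = (43/21, -17/21)
line UJ meets YF at R = (12/7, -26/35)
J = U + t·(R−U) with t = 5/12, so UJ:JR = 5/12:7/12

UJ:JR = 5/7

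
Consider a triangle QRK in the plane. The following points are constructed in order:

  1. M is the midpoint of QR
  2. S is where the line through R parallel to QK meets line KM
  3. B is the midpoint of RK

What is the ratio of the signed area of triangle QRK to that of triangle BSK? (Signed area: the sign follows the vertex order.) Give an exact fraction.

[QRK]:[BSK] = -2

Choose coordinates Q = (0, 0), R = (1, 0), K = (0, 1).
1. M is the midpoint of QR ⇒ M = (1/2, 0)
2. S is where the line through R parallel to QK meets line KM ⇒ S = (1, -1)
3. B is the midpoint of RK ⇒ B = (1/2, 1/2)
2·[QRK] = 1, 2·[BSK] = -1/2
[QRK]:[BSK] = 1:-1/2 = -2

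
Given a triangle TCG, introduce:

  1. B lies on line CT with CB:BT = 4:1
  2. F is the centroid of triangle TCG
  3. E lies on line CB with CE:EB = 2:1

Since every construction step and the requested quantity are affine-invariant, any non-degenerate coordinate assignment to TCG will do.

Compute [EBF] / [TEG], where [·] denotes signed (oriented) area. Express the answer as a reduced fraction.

Assign T = (0, 0), C = (1, 0), G = (0, 1) — the answer is frame-independent, so this choice is without loss of generality.
1. B lies on line CT with CB:BT = 4:1 ⇒ B = (1/5, 0)
2. F is the centroid of triangle TCG ⇒ F = (1/3, 1/3)
3. E lies on line CB with CE:EB = 2:1 ⇒ E = (7/15, 0)
2·[EBF] = -4/45, 2·[TEG] = 7/15
[EBF]:[TEG] = -4/45:7/15 = -4/21

[EBF]:[TEG] = -4/21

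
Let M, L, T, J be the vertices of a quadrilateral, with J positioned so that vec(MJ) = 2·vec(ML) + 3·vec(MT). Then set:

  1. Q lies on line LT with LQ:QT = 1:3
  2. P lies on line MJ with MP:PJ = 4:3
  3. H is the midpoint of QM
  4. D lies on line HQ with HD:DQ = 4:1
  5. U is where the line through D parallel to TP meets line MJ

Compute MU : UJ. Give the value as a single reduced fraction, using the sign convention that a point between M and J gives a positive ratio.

MU:UJ = -9/89

Work in coordinates with M = (0, 0), L = (1, 0), T = (0, 1), J = (2, 3).
1. Q lies on line LT with LQ:QT = 1:3 ⇒ Q = (3/4, 1/4)
2. P lies on line MJ with MP:PJ = 4:3 ⇒ P = (8/7, 12/7)
3. H is the midpoint of QM ⇒ H = (3/8, 1/8)
4. D lies on line HQ with HD:DQ = 4:1 ⇒ D = (27/40, 9/40)
5. U is where the line through D parallel to TP meets line MJ ⇒ U = (-9/40, -27/80)
U = M + t·(J−M) with t = -9/80, so MU:UJ = t:(1−t) = -9/80:89/80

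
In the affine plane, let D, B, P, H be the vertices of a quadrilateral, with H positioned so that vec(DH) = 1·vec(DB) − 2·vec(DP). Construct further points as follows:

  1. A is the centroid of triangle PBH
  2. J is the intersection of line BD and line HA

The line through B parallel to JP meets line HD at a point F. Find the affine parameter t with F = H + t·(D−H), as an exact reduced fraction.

t = 6

Work in coordinates with D = (0, 0), B = (1, 0), P = (0, 1), H = (1, -2).
1. A is the centroid of triangle PBH ⇒ A = (2/3, -1/3)
2. J is the intersection of line BD and line HA ⇒ J = (3/5, 0)
through B parallel to JP: direction (-3/5, 1); meets HD at F = (-5, 10)
F = H + t·(D−H) with t = 6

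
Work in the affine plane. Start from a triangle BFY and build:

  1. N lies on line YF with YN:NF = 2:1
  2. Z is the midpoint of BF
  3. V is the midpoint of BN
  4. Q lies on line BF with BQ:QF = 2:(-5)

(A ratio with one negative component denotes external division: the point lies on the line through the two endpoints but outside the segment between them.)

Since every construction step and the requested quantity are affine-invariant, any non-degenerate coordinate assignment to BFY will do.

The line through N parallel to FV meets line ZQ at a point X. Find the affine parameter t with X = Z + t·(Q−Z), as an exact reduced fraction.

Assign B = (0, 0), F = (1, 0), Y = (0, 1) — the answer is frame-independent, so this choice is without loss of generality.
1. N lies on line YF with YN:NF = 2:1 ⇒ N = (2/3, 1/3)
2. Z is the midpoint of BF ⇒ Z = (1/2, 0)
3. V is the midpoint of BN ⇒ V = (1/3, 1/6)
4. Q lies on line BF with BQ:QF = 2:(-5) ⇒ Q = (-2/3, 0)
through N parallel to FV: direction (-2/3, 1/6); meets ZQ at X = (2, 0)
X = Z + t·(Q−Z) with t = -9/7

t = -9/7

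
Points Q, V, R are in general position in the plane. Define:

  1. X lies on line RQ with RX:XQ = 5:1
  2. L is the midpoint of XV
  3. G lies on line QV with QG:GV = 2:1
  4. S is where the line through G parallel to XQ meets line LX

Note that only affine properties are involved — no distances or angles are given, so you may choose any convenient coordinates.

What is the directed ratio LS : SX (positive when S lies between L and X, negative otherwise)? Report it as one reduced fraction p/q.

LS:SX = -1/4

Work in coordinates with Q = (0, 0), V = (1, 0), R = (0, 1).
1. X lies on line RQ with RX:XQ = 5:1 ⇒ X = (0, 1/6)
2. L is the midpoint of XV ⇒ L = (1/2, 1/12)
3. G lies on line QV with QG:GV = 2:1 ⇒ G = (2/3, 0)
4. S is where the line through G parallel to XQ meets line LX ⇒ S = (2/3, 1/18)
S = L + t·(X−L) with t = -1/3, so LS:SX = t:(1−t) = -1/3:4/3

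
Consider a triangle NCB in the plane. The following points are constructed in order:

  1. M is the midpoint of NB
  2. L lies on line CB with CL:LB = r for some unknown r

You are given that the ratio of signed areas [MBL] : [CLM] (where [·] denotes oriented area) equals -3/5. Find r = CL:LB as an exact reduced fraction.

Assign N = (0, 0), C = (1, 0), B = (0, 1) — the answer is frame-independent, so this choice is without loss of generality.
1. M is the midpoint of NB ⇒ M = (0, 1/2)
2. With CL:LB = r, write λ = r/(r+1) so L = C + λ·(B−C); L is affine-linear in λ
Every point depending on L is an affine combination of L and λ-independent points, so each such coordinate is linear in λ; the λ² term in each signed area is a multiple of (B−C)×(B−C) = 0, so 2·[MBL] and 2·[CLM] are each linear in λ. Evaluating at λ=0 and λ=1:
  2·[MBL] = 1/2·λ − 1/2,   2·[CLM] = 1/2·λ
So [MBL]:[CLM] = (1/2·λ − 1/2) / (1/2·λ). Setting this equal to -3/5:
  1/2·λ − 1/2 = -3/5·(1/2·λ)  ⇒  λ = 5/8
Then r = λ/(1−λ) = (5/8)/(3/8) = 5/3. Check: with r = 5/3, L = (3/8, 5/8) and [MBL]:[CLM] = -3/5 as required.

r = 5/3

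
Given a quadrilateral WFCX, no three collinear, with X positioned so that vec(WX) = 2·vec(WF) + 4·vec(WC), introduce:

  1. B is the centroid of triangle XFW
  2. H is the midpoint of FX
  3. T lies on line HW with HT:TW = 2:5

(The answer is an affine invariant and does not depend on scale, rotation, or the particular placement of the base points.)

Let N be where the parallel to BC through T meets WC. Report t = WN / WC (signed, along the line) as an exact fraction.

t = 15/14

Choose coordinates W = (0, 0), F = (1, 0), C = (0, 1), X = (2, 4).
1. B is the centroid of triangle XFW ⇒ B = (1, 4/3)
2. H is the midpoint of FX ⇒ H = (3/2, 2)
3. T lies on line HW with HT:TW = 2:5 ⇒ T = (15/14, 10/7)
through T parallel to BC: direction (-1, -1/3); meets WC at N = (0, 15/14)
N = W + t·(C−W) with t = 15/14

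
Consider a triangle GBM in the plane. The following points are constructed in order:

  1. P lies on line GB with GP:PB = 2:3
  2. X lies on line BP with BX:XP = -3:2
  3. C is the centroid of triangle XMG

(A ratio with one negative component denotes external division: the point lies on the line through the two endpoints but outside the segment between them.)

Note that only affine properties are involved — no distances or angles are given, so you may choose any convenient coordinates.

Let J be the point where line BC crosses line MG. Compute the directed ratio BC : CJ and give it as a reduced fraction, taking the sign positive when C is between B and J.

Assign G = (0, 0), B = (1, 0), M = (0, 1) — the answer is frame-independent, so this choice is without loss of generality.
1. P lies on line GB with GP:PB = 2:3 ⇒ P = (2/5, 0)
2. X lies on line BP with BX:XP = -3:2 ⇒ X = (-4/5, 0)
3. C is the centroid of triangle XMG ⇒ C = (-4/15, 1/3)
line BC meets MG at J = (0, 5/19)
C = B + t·(J−B) with t = 19/15, so BC:CJ = 19/15:-4/15

BC:CJ = -19/4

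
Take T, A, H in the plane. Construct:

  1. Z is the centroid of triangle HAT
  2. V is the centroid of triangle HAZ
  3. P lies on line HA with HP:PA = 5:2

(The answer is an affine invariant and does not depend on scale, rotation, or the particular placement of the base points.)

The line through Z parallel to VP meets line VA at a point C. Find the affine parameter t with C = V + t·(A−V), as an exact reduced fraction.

t = 3/2

Choose coordinates T = (0, 0), A = (1, 0), H = (0, 1).
1. Z is the centroid of triangle HAT ⇒ Z = (1/3, 1/3)
2. V is the centroid of triangle HAZ ⇒ V = (4/9, 4/9)
3. P lies on line HA with HP:PA = 5:2 ⇒ P = (5/7, 2/7)
through Z parallel to VP: direction (17/63, -10/63); meets VA at C = (23/18, -2/9)
C = V + t·(A−V) with t = 3/2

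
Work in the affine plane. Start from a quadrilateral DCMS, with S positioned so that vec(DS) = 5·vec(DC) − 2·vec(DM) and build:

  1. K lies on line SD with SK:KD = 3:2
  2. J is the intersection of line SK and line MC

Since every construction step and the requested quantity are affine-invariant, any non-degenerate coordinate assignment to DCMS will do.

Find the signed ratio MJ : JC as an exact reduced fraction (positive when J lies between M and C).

Assign D = (0, 0), C = (1, 0), M = (0, 1), S = (5, -2) — the answer is frame-independent, so this choice is without loss of generality.
1. K lies on line SD with SK:KD = 3:2 ⇒ K = (2, -4/5)
2. J is the intersection of line SK and line MC ⇒ J = (5/3, -2/3)
J = M + t·(C−M) with t = 5/3, so MJ:JC = t:(1−t) = 5/3:-2/3

MJ:JC = -5/2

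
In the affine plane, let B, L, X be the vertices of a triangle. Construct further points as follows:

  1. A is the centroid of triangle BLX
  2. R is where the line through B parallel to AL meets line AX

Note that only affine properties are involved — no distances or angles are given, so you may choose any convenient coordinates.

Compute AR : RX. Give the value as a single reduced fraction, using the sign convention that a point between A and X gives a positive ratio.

Assign B = (0, 0), L = (1, 0), X = (0, 1) — the answer is frame-independent, so this choice is without loss of generality.
1. A is the centroid of triangle BLX ⇒ A = (1/3, 1/3)
2. R is where the line through B parallel to AL meets line AX ⇒ R = (2/3, -1/3)
R = A + t·(X−A) with t = -1, so AR:RX = t:(1−t) = -1:2

AR:RX = -1/2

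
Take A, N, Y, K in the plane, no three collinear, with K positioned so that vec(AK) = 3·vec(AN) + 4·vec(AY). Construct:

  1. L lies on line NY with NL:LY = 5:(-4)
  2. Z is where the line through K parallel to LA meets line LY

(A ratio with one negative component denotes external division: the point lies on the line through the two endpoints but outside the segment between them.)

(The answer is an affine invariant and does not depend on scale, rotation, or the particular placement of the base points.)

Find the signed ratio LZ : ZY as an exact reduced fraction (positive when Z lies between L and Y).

Set A = (0, 0), N = (1, 0), Y = (0, 1), K = (3, 4); any affine frame gives the same invariant.
1. L lies on line NY with NL:LY = 5:(-4) ⇒ L = (-4, 5)
2. Z is where the line through K parallel to LA meets line LY ⇒ Z = (27, -26)
Z = L + t·(Y−L) with t = 31/4, so LZ:ZY = t:(1−t) = 31/4:-27/4

LZ:ZY = -31/27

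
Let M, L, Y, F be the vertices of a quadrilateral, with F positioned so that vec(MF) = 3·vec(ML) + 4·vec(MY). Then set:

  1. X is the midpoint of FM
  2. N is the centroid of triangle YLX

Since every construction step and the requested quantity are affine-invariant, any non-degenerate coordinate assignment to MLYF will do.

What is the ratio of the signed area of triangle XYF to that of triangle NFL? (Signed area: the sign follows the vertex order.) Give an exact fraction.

Work in coordinates with M = (0, 0), L = (1, 0), Y = (0, 1), F = (3, 4).
1. X is the midpoint of FM ⇒ X = (3/2, 2)
2. N is the centroid of triangle YLX ⇒ N = (5/6, 1)
2·[XYF] = -3/2, 2·[NFL] = -8/3
[XYF]:[NFL] = -3/2:-8/3 = 9/16

[XYF]:[NFL] = 9/16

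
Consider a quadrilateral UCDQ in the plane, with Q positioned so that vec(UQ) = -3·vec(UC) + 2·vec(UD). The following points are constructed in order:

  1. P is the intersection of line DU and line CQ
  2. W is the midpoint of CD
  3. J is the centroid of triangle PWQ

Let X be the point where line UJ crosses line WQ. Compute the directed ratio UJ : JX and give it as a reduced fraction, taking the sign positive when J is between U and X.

UJ:JX = 9

Work in coordinates with U = (0, 0), C = (1, 0), D = (0, 1), Q = (-3, 2).
1. P is the intersection of line DU and line CQ ⇒ P = (0, 1/2)
2. W is the midpoint of CD ⇒ W = (1/2, 1/2)
3. J is the centroid of triangle PWQ ⇒ J = (-5/6, 1)
line UJ meets WQ at X = (-25/27, 10/9)
J = U + t·(X−U) with t = 9/10, so UJ:JX = 9/10:1/10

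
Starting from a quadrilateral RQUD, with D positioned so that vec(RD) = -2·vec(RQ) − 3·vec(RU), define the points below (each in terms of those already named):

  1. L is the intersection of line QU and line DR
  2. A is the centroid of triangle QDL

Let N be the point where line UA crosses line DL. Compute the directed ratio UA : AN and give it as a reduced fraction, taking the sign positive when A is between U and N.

Set R = (0, 0), Q = (1, 0), U = (0, 1), D = (-2, -3); any affine frame gives the same invariant.
1. L is the intersection of line QU and line DR ⇒ L = (2/5, 3/5)
2. A is the centroid of triangle QDL ⇒ A = (-1/5, -4/5)
line UA meets DL at N = (-2/15, -1/5)
A = U + t·(N−U) with t = 3/2, so UA:AN = 3/2:-1/2

UA:AN = -3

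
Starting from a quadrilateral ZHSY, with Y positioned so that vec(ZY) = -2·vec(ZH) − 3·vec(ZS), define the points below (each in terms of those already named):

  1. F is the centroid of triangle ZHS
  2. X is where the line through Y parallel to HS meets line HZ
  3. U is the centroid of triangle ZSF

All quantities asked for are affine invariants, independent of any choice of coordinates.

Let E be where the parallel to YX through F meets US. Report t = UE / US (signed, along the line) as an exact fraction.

t = 1/4

Work in coordinates with Z = (0, 0), H = (1, 0), S = (0, 1), Y = (-2, -3).
1. F is the centroid of triangle ZHS ⇒ F = (1/3, 1/3)
2. X is where the line through Y parallel to HS meets line HZ ⇒ X = (-5, 0)
3. U is the centroid of triangle ZSF ⇒ U = (1/9, 4/9)
through F parallel to YX: direction (-3, 3); meets US at E = (1/12, 7/12)
E = U + t·(S−U) with t = 1/4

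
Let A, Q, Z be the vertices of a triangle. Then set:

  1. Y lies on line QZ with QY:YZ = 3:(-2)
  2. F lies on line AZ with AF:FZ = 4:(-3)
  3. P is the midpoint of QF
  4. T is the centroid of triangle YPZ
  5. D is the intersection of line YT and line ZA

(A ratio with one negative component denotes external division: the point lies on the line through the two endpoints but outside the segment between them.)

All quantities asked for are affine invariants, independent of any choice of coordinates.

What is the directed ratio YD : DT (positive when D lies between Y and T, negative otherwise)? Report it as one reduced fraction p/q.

YD:DT = -4

Assign A = (0, 0), Q = (1, 0), Z = (0, 1) — the answer is frame-independent, so this choice is without loss of generality.
1. Y lies on line QZ with QY:YZ = 3:(-2) ⇒ Y = (-2, 3)
2. F lies on line AZ with AF:FZ = 4:(-3) ⇒ F = (0, 4)
3. P is the midpoint of QF ⇒ P = (1/2, 2)
4. T is the centroid of triangle YPZ ⇒ T = (-1/2, 2)
5. D is the intersection of line YT and line ZA ⇒ D = (0, 5/3)
D = Y + t·(T−Y) with t = 4/3, so YD:DT = t:(1−t) = 4/3:-1/3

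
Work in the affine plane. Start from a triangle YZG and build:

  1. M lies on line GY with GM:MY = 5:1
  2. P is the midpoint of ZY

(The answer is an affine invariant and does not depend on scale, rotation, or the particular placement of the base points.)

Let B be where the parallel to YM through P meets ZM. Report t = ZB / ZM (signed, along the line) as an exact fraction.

t = 1/2

Assign Y = (0, 0), Z = (1, 0), G = (0, 1) — the answer is frame-independent, so this choice is without loss of generality.
1. M lies on line GY with GM:MY = 5:1 ⇒ M = (0, 1/6)
2. P is the midpoint of ZY ⇒ P = (1/2, 0)
through P parallel to YM: direction (0, 1/6); meets ZM at B = (1/2, 1/12)
B = Z + t·(M−Z) with t = 1/2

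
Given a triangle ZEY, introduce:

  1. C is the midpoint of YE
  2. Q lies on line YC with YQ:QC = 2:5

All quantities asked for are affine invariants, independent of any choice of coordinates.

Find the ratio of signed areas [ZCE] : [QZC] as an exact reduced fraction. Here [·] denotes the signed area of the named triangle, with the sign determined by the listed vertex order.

[ZCE]:[QZC] = -7/5

Assign Z = (0, 0), E = (1, 0), Y = (0, 1) — the answer is frame-independent, so this choice is without loss of generality.
1. C is the midpoint of YE ⇒ C = (1/2, 1/2)
2. Q lies on line YC with YQ:QC = 2:5 ⇒ Q = (1/7, 6/7)
2·[ZCE] = -1/2, 2·[QZC] = 5/14
[ZCE]:[QZC] = -1/2:5/14 = -7/5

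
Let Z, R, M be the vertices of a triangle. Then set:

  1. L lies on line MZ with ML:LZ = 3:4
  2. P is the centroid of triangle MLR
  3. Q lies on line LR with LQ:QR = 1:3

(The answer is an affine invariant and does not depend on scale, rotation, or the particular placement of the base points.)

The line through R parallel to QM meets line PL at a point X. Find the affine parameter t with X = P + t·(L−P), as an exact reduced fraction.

t = -7/5

Work in coordinates with Z = (0, 0), R = (1, 0), M = (0, 1).
1. L lies on line MZ with ML:LZ = 3:4 ⇒ L = (0, 4/7)
2. P is the centroid of triangle MLR ⇒ P = (1/3, 11/21)
3. Q lies on line LR with LQ:QR = 1:3 ⇒ Q = (1/4, 3/7)
through R parallel to QM: direction (-1/4, 4/7); meets PL at X = (4/5, 16/35)
X = P + t·(L−P) with t = -7/5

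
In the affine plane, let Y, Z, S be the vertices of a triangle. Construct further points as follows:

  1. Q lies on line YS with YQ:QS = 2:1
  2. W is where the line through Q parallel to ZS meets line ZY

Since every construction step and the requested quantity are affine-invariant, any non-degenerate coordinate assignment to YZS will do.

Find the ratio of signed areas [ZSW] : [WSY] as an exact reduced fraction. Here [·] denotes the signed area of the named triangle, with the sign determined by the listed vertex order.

[ZSW]:[WSY] = 1/2

Set Y = (0, 0), Z = (1, 0), S = (0, 1); any affine frame gives the same invariant.
1. Q lies on line YS with YQ:QS = 2:1 ⇒ Q = (0, 2/3)
2. W is where the line through Q parallel to ZS meets line ZY ⇒ W = (2/3, 0)
2·[ZSW] = 1/3, 2·[WSY] = 2/3
[ZSW]:[WSY] = 1/3:2/3 = 1/2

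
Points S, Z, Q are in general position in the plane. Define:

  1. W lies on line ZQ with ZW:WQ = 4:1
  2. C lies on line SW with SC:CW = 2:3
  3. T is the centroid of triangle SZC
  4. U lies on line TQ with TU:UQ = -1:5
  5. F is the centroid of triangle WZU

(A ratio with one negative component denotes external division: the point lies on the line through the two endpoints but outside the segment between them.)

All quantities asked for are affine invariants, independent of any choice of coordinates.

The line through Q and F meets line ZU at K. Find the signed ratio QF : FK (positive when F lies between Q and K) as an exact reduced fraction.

Work in coordinates with S = (0, 0), Z = (1, 0), Q = (0, 1).
1. W lies on line ZQ with ZW:WQ = 4:1 ⇒ W = (1/5, 4/5)
2. C lies on line SW with SC:CW = 2:3 ⇒ C = (2/25, 8/25)
3. T is the centroid of triangle SZC ⇒ T = (9/25, 8/75)
4. U lies on line TQ with TU:UQ = -1:5 ⇒ U = (9/20, -7/60)
5. F is the centroid of triangle WZU ⇒ F = (11/20, 41/180)
line QF meets ZU at K = (3/4, -7/132)
F = Q + t·(K−Q) with t = 11/15, so QF:FK = 11/15:4/15

QF:FK = 11/4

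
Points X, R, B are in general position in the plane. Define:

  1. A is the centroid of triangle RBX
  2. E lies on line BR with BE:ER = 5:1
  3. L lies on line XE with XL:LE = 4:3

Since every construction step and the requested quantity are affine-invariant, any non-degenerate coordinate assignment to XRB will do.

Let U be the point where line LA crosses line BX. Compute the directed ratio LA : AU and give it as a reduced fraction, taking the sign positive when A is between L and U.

LA:AU = 3/7

Choose coordinates X = (0, 0), R = (1, 0), B = (0, 1).
1. A is the centroid of triangle RBX ⇒ A = (1/3, 1/3)
2. E lies on line BR with BE:ER = 5:1 ⇒ E = (5/6, 1/6)
3. L lies on line XE with XL:LE = 4:3 ⇒ L = (10/21, 2/21)
line LA meets BX at U = (0, 8/9)
A = L + t·(U−L) with t = 3/10, so LA:AU = 3/10:7/10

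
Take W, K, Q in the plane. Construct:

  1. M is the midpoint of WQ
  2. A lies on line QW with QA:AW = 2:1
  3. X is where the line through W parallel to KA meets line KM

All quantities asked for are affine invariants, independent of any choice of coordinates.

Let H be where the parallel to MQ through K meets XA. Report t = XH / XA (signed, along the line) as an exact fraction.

t = 2/3

Set W = (0, 0), K = (1, 0), Q = (0, 1); any affine frame gives the same invariant.
1. M is the midpoint of WQ ⇒ M = (0, 1/2)
2. A lies on line QW with QA:AW = 2:1 ⇒ A = (0, 1/3)
3. X is where the line through W parallel to KA meets line KM ⇒ X = (3, -1)
through K parallel to MQ: direction (0, 1/2); meets XA at H = (1, -1/9)
H = X + t·(A−X) with t = 2/3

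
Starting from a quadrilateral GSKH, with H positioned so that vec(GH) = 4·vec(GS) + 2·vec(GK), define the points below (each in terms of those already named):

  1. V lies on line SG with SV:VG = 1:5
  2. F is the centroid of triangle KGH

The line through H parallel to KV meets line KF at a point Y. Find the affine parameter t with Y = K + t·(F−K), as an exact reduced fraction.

Choose coordinates G = (0, 0), S = (1, 0), K = (0, 1), H = (4, 2).
1. V lies on line SG with SV:VG = 1:5 ⇒ V = (5/6, 0)
2. F is the centroid of triangle KGH ⇒ F = (4/3, 1)
through H parallel to KV: direction (5/6, -1); meets KF at Y = (29/6, 1)
Y = K + t·(F−K) with t = 29/8

t = 29/8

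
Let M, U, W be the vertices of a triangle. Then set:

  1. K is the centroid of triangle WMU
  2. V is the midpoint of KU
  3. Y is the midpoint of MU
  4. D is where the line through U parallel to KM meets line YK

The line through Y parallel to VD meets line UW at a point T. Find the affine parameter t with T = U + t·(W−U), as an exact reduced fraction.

Assign M = (0, 0), U = (1, 0), W = (0, 1) — the answer is frame-independent, so this choice is without loss of generality.
1. K is the centroid of triangle WMU ⇒ K = (1/3, 1/3)
2. V is the midpoint of KU ⇒ V = (2/3, 1/6)
3. Y is the midpoint of MU ⇒ Y = (1/2, 0)
4. D is where the line through U parallel to KM meets line YK ⇒ D = (2/3, -1/3)
through Y parallel to VD: direction (0, -1/2); meets UW at T = (1/2, 1/2)
T = U + t·(W−U) with t = 1/2

t = 1/2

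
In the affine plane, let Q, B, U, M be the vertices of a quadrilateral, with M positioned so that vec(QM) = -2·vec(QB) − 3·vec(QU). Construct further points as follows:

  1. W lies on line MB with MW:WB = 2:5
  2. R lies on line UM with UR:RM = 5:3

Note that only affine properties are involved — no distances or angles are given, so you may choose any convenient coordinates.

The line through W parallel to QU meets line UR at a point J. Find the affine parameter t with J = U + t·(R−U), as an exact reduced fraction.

Work in coordinates with Q = (0, 0), B = (1, 0), U = (0, 1), M = (-2, -3).
1. W lies on line MB with MW:WB = 2:5 ⇒ W = (-8/7, -15/7)
2. R lies on line UM with UR:RM = 5:3 ⇒ R = (-5/4, -3/2)
through W parallel to QU: direction (0, 1); meets UR at J = (-8/7, -9/7)
J = U + t·(R−U) with t = 32/35

t = 32/35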